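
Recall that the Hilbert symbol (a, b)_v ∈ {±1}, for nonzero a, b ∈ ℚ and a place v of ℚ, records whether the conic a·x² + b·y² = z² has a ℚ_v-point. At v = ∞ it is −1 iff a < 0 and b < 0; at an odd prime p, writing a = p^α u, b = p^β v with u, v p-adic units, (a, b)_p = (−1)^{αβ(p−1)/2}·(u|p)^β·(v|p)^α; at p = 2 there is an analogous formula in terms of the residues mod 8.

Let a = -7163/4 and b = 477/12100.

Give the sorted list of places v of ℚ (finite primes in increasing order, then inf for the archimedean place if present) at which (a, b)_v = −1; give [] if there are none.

[19, 53]

(a, b) ≡ (-7163, 53) mod (ℚ^×)²; places V = {2, 3, 5, 11, 13, 19, 29, 53, ∞}.
(a,b)_29: α=1, u≡18; β=0, v≡6 (mod 29); (18|29)=-1, (6|29)=+1; sign (−1)^0·-1^0·+1^1 = +1.
(a,b)_∞: sgn(-7163)=−, sgn(53)=+, so +1.
(a,b)_3: α=0, u≡1; β=2, v≡2 (mod 3); (1|3)=+1, (2|3)=-1; sign (−1)^0·+1^2·-1^0 = +1.
(a,b)_53: α=0, u≡51; β=1, v≡37 (mod 53); (51|53)=-1, (37|53)=+1; sign (−1)^0·-1^1·+1^0 = -1.
(a,b)_13: α=1, u≡2; β=0, v≡10 (mod 13); (2|13)=-1, (10|13)=+1; sign (−1)^0·-1^0·+1^1 = +1.
(a,b)_19: α=1, u≡15; β=0, v≡12 (mod 19); (15|19)=-1, (12|19)=-1; sign (−1)^0·-1^0·-1^1 = -1.
(a,b)_2: α=-2, β=-2; u≡5, v≡5 (mod 8); ε(u)ε(v)=0·0, αω(v)=-2·1, βω(u)=-2·1; sum ≡ 0  ⇒  +1.
(a,b)_5: α=0, u≡3; β=-2, v≡3 (mod 5); (3|5)=-1, (3|5)=-1; sign (−1)^0·-1^-2·-1^0 = +1.
(a,b)_11: α=0, u≡5; β=-2, v≡4 (mod 11); (5|11)=+1, (4|11)=+1; sign (−1)^0·+1^-2·+1^0 = +1.
Ram(-7163, 53) = {19, 53}; no ℚ_19-point on the conic.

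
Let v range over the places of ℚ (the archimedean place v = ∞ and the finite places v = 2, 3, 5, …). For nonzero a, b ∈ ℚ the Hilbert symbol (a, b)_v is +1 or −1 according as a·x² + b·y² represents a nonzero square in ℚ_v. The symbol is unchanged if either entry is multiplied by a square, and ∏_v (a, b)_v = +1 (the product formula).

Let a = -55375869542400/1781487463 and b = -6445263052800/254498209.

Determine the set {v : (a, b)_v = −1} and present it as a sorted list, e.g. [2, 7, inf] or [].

[2, inf]

(a, b) ≡ (-798, -38) mod (ℚ^×)²; places V = {2, 3, 5, 7, 11, 13, 19, 43, 53, ∞}.
(a,b)_13: α=0, u≡11; β=2, v≡10 (mod 13); (11|13)=-1, (10|13)=+1; sign (−1)^0·-1^2·+1^0 = +1.
(a,b)_43: α=-2, u≡39; β=-2, v≡26 (mod 43); (39|43)=-1, (26|43)=-1; sign (−1)^0·-1^-2·-1^-2 = +1.
(a,b)_7: α=-3, u≡3; β=-2, v≡1 (mod 7); (3|7)=-1, (1|7)=+1; sign (−1)^0·-1^-2·+1^-3 = +1.
(a,b)_3: α=5, u≡1; β=4, v≡1 (mod 3); (1|3)=+1, (1|3)=+1; sign (−1)^0·+1^4·+1^5 = +1.
(a,b)_∞: sgn(-798)=−, sgn(-38)=−, so -1.
(a,b)_2: α=15, β=13; u≡1, v≡5 (mod 8); ε(u)ε(v)=0·0, αω(v)=15·1, βω(u)=13·0; sum ≡ 1  ⇒  -1.
(a,b)_19: α=1, u≡14; β=1, v≡4 (mod 19); (14|19)=-1, (4|19)=+1; sign (−1)^1·-1^1·+1^1 = +1.
(a,b)_53: α=-2, u≡23; β=-2, v≡6 (mod 53); (23|53)=-1, (6|53)=+1; sign (−1)^0·-1^-2·+1^-2 = +1.
(a,b)_11: α=4, u≡3; β=2, v≡7 (mod 11); (3|11)=+1, (7|11)=-1; sign (−1)^0·+1^2·-1^4 = +1.
(a,b)_5: α=2, u≡3; β=2, v≡2 (mod 5); (3|5)=-1, (2|5)=-1; sign (−1)^0·-1^2·-1^2 = +1.
|Ram(-798, -38)| = 2, even; anisotropic at {2, ∞}.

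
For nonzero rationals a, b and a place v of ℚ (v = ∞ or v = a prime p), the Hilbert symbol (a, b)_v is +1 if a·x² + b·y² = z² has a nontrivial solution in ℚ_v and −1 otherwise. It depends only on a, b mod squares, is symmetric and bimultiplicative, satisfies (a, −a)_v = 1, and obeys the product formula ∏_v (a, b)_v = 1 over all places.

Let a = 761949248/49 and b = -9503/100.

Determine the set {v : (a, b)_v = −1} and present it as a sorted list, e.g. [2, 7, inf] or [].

[13, 17]

Mod squares: a ≡ 11905457, b ≡ -9503. Check v ∈ {∞, 2, 5, 7, 13, 17, 19, 29, 31, 41, 43}.
v=19: a=19^1·(≡3), b=19^0·(≡7) mod 19; (3|19)=-1, (7|19)=+1; (−1)^{1·0·9}·(-1)^0·(+1)^1 = +1.
v=41: a=41^1·(≡38), b=41^0·(≡21) mod 41; (38|41)=-1, (21|41)=+1; (−1)^{1·0·20}·(-1)^0·(+1)^1 = +1.
v=29: a=29^1·(≡23), b=29^0·(≡23) mod 29; (23|29)=+1, (23|29)=+1; (−1)^{1·0·14}·(+1)^0·(+1)^1 = +1.
v=17: a=17^1·(≡12), b=17^1·(≡16) mod 17; (12|17)=-1, (16|17)=+1; (−1)^{1·1·8}·(-1)^1·(+1)^1 = -1.
v=∞: 11905457 > 0 and -9503 < 0  ⇒  (a,b)_∞ = +1.
v=7: a=7^-2·(≡4), b=7^0·(≡5) mod 7; (4|7)=+1, (5|7)=-1; (−1)^{-2·0·3}·(+1)^0·(-1)^-2 = +1.
v=2: v_2(a)=6, v_2(b)=-2; units ≡ 1, 1 (mod 8); ε·ε+αω+βω = 0·0+6·0+-2·0 ≡ 0  ⇒  (a,b)_2 = +1.
v=31: a=31^1·(≡9), b=31^0·(≡2) mod 31; (9|31)=+1, (2|31)=+1; (−1)^{1·0·15}·(+1)^0·(+1)^1 = +1.
v=43: a=43^0·(≡14), b=43^1·(≡18) mod 43; (14|43)=+1, (18|43)=-1; (−1)^{0·1·21}·(+1)^1·(-1)^0 = +1.
v=13: a=13^0·(≡6), b=13^1·(≡4) mod 13; (6|13)=-1, (4|13)=+1; (−1)^{0·1·6}·(-1)^1·(+1)^0 = -1.
v=5: a=5^0·(≡2), b=5^-2·(≡3) mod 5; (2|5)=-1, (3|5)=-1; (−1)^{0·-2·2}·(-1)^-2·(-1)^0 = +1.
Ram(11905457, -9503) = {13, 17}; no ℚ_13-point on the conic.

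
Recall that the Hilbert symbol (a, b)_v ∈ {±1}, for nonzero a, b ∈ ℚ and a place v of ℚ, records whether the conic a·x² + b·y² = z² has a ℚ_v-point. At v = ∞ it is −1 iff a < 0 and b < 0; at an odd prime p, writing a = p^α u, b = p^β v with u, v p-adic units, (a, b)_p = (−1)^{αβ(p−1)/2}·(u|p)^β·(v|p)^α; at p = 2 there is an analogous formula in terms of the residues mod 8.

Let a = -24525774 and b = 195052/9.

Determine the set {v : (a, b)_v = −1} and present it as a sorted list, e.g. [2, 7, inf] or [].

Mod squares: a ≡ -55614, b ≡ 403. Check v ∈ {∞, 2, 3, 7, 11, 13, 23, 31}.
v=∞: -55614 < 0 and 403 > 0  ⇒  (a,b)_∞ = +1.
v=31: a=31^1·(≡28), b=31^1·(≡24) mod 31; (28|31)=+1, (24|31)=-1; (−1)^{1·1·15}·(+1)^1·(-1)^1 = +1.
v=3: a=3^3·(≡2), b=3^-2·(≡1) mod 3; (2|3)=-1, (1|3)=+1; (−1)^{3·-2·1}·(-1)^-2·(+1)^3 = +1.
v=23: a=23^1·(≡11), b=23^0·(≡9) mod 23; (11|23)=-1, (9|23)=+1; (−1)^{1·0·11}·(-1)^0·(+1)^1 = +1.
v=11: a=11^0·(≡2), b=11^2·(≡8) mod 11; (2|11)=-1, (8|11)=-1; (−1)^{0·2·5}·(-1)^2·(-1)^0 = +1.
v=13: a=13^1·(≡1), b=13^1·(≡6) mod 13; (1|13)=+1, (6|13)=-1; (−1)^{1·1·6}·(+1)^1·(-1)^1 = -1.
v=2: v_2(a)=1, v_2(b)=2; units ≡ 1, 3 (mod 8); ε·ε+αω+βω = 0·1+1·1+2·0 ≡ 1  ⇒  (a,b)_2 = -1.
v=7: a=7^2·(≡2), b=7^0·(≡2) mod 7; (2|7)=+1, (2|7)=+1; (−1)^{2·0·3}·(+1)^0·(+1)^2 = +1.
Ram(-55614, 403) = {2, 13}; no ℚ_2-point on the conic.

[2, 13]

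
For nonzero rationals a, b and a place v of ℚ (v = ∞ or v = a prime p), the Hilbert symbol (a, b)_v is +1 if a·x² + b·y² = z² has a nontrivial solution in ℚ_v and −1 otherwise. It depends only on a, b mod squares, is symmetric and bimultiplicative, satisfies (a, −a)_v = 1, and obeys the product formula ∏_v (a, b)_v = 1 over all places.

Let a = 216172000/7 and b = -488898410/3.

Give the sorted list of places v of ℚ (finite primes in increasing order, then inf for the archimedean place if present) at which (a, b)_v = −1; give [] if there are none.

[5, 7]

(a, b) ≡ (13090, -30030) mod (ℚ^×)²; places V = {2, 3, 5, 7, 11, 13, 17, ∞}.
(a,b)_3: α=0, u≡1; β=-1, v≡1 (mod 3); (1|3)=+1, (1|3)=+1; sign (−1)^0·+1^-1·+1^0 = +1.
(a,b)_∞: sgn(13090)=+, sgn(-30030)=−, so +1.
(a,b)_13: α=0, u≡10; β=3, v≡10 (mod 13); (10|13)=+1, (10|13)=+1; sign (−1)^0·+1^3·+1^0 = +1.
(a,b)_11: α=1, u≡7; β=1, v≡1 (mod 11); (7|11)=-1, (1|11)=+1; sign (−1)^1·-1^1·+1^1 = +1.
(a,b)_5: α=3, u≡3; β=1, v≡1 (mod 5); (3|5)=-1, (1|5)=+1; sign (−1)^0·-1^1·+1^3 = -1.
(a,b)_17: α=3, u≡3; β=2, v≡16 (mod 17); (3|17)=-1, (16|17)=+1; sign (−1)^0·-1^2·+1^3 = +1.
(a,b)_7: α=-1, u≡2; β=1, v≡1 (mod 7); (2|7)=+1, (1|7)=+1; sign (−1)^1·+1^1·+1^-1 = -1.
(a,b)_2: α=5, β=1; u≡1, v≡1 (mod 8); ε(u)ε(v)=0·0, αω(v)=5·0, βω(u)=1·0; sum ≡ 0  ⇒  +1.
(13090, -30030 / ℚ) ramifies at {5, 7}: a division algebra.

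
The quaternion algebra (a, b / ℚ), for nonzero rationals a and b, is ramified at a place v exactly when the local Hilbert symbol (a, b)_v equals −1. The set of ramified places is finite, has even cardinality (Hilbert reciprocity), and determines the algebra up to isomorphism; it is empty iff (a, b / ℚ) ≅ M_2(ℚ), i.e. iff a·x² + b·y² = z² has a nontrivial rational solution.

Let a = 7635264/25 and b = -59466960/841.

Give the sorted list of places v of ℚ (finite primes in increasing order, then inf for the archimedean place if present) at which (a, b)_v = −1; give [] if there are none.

Mod squares: a ≡ 119301, b ≡ -45885. Check v ∈ {∞, 2, 3, 5, 7, 13, 19, 23, 29}.
v=5: a=5^-2·(≡4), b=5^1·(≡3) mod 5; (4|5)=+1, (3|5)=-1; (−1)^{-2·1·2}·(+1)^1·(-1)^-2 = +1.
v=∞: 119301 > 0 and -45885 < 0  ⇒  (a,b)_∞ = +1.
v=7: a=7^1·(≡3), b=7^1·(≡4) mod 7; (3|7)=-1, (4|7)=+1; (−1)^{1·1·3}·(-1)^1·(+1)^1 = +1.
v=3: a=3^1·(≡2), b=3^5·(≡2) mod 3; (2|3)=-1, (2|3)=-1; (−1)^{1·5·1}·(-1)^5·(-1)^1 = -1.
v=13: a=13^1·(≡12), b=13^0·(≡5) mod 13; (12|13)=+1, (5|13)=-1; (−1)^{1·0·6}·(+1)^0·(-1)^1 = -1.
v=2: v_2(a)=6, v_2(b)=4; units ≡ 5, 3 (mod 8); ε·ε+αω+βω = 0·1+6·1+4·1 ≡ 0  ⇒  (a,b)_2 = +1.
v=19: a=19^1·(≡1), b=19^1·(≡6) mod 19; (1|19)=+1, (6|19)=+1; (−1)^{1·1·9}·(+1)^1·(+1)^1 = -1.
v=29: a=29^0·(≡22), b=29^-2·(≡5) mod 29; (22|29)=+1, (5|29)=+1; (−1)^{0·-2·14}·(+1)^-2·(+1)^0 = +1.
v=23: a=23^1·(≡16), b=23^1·(≡9) mod 23; (16|23)=+1, (9|23)=+1; (−1)^{1·1·11}·(+1)^1·(+1)^1 = -1.
(119301, -45885 / ℚ) ramifies at {3, 13, 19, 23}: a division algebra.

[3, 13, 19, 23]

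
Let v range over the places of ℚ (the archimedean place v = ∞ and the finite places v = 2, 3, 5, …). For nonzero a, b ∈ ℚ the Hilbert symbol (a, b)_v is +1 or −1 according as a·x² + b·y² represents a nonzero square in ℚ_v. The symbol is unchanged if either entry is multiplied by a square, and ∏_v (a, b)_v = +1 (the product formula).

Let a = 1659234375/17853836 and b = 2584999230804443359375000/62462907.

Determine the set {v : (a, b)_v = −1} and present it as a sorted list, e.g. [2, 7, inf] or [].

[2, 3, 19, 29]

(a, b) ≡ (14421, 2661330) mod (ℚ^×)²; places V = {2, 3, 5, 7, 11, 13, 19, 23, 29, ∞}.
(a,b)_2: α=-2, β=3; u≡5, v≡1 (mod 8); ε(u)ε(v)=0·0, αω(v)=-2·0, βω(u)=3·1; sum ≡ 1  ⇒  -1.
(a,b)_3: α=5, u≡1; β=-7, v≡1 (mod 3); (1|3)=+1, (1|3)=+1; sign (−1)^1·+1^-7·+1^5 = -1.
(a,b)_7: α=-4, u≡4; β=1, v≡3 (mod 7); (4|7)=+1, (3|7)=-1; sign (−1)^0·+1^1·-1^-4 = +1.
(a,b)_29: α=0, u≡26; β=1, v≡17 (mod 29); (26|29)=-1, (17|29)=-1; sign (−1)^0·-1^1·-1^0 = -1.
(a,b)_19: α=1, u≡14; β=3, v≡18 (mod 19); (14|19)=-1, (18|19)=-1; sign (−1)^1·-1^3·-1^1 = -1.
(a,b)_5: α=6, u≡1; β=19, v≡1 (mod 5); (1|5)=+1, (1|5)=+1; sign (−1)^0·+1^19·+1^6 = +1.
(a,b)_∞: sgn(14421)=+, sgn(2661330)=+, so +1.
(a,b)_11: α=-1, u≡10; β=0, v≡4 (mod 11); (10|11)=-1, (4|11)=+1; sign (−1)^0·-1^0·+1^-1 = +1.
(a,b)_13: α=-2, u≡1; β=-4, v≡4 (mod 13); (1|13)=+1, (4|13)=+1; sign (−1)^0·+1^-4·+1^-2 = +1.
(a,b)_23: α=1, u≡8; β=3, v≡20 (mod 23); (8|23)=+1, (20|23)=-1; sign (−1)^1·+1^3·-1^1 = +1.
Ram(14421, 2661330) = {2, 3, 19, 29}; no ℚ_2-point on the conic.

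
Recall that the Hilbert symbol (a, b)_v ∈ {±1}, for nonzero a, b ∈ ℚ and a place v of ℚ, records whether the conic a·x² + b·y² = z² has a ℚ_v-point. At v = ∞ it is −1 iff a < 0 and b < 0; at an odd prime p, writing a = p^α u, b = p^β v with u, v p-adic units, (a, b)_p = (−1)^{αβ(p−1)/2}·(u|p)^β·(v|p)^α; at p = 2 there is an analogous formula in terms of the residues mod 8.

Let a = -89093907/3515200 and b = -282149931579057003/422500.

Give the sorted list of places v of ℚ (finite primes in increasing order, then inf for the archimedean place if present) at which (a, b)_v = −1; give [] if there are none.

[3, 13, 41, inf]

Mod squares: a ≡ -53599, b ≡ -453747. Check v ∈ {∞, 2, 3, 5, 7, 11, 13, 17, 19, 31, 41}.
v=11: a=11^0·(≡3), b=11^4·(≡9) mod 11; (3|11)=+1, (9|11)=+1; (−1)^{0·4·5}·(+1)^4·(+1)^0 = +1.
v=31: a=31^1·(≡19), b=31^1·(≡27) mod 31; (19|31)=+1, (27|31)=-1; (−1)^{1·1·15}·(+1)^1·(-1)^1 = +1.
v=17: a=17^0·(≡2), b=17^1·(≡8) mod 17; (2|17)=+1, (8|17)=+1; (−1)^{0·1·8}·(+1)^1·(+1)^0 = +1.
v=5: a=5^-2·(≡1), b=5^-4·(≡2) mod 5; (1|5)=+1, (2|5)=-1; (−1)^{-2·-4·2}·(+1)^-4·(-1)^-2 = +1.
v=13: a=13^-3·(≡7), b=13^-2·(≡8) mod 13; (7|13)=-1, (8|13)=-1; (−1)^{-3·-2·6}·(-1)^-2·(-1)^-3 = -1.
v=∞: -53599 < 0 and -453747 < 0  ⇒  (a,b)_∞ = -1.
v=2: v_2(a)=-6, v_2(b)=-2; units ≡ 1, 5 (mod 8); ε·ε+αω+βω = 0·0+-6·1+-2·0 ≡ 0  ⇒  (a,b)_2 = +1.
v=7: a=7^5·(≡4), b=7^7·(≡5) mod 7; (4|7)=+1, (5|7)=-1; (−1)^{5·7·3}·(+1)^7·(-1)^5 = +1.
v=19: a=19^1·(≡18), b=19^2·(≡4) mod 19; (18|19)=-1, (4|19)=+1; (−1)^{1·2·9}·(-1)^2·(+1)^1 = +1.
v=3: a=3^2·(≡2), b=3^1·(≡2) mod 3; (2|3)=-1, (2|3)=-1; (−1)^{2·1·1}·(-1)^1·(-1)^2 = -1.
v=41: a=41^0·(≡22), b=41^1·(≡15) mod 41; (22|41)=-1, (15|41)=-1; (−1)^{0·1·20}·(-1)^1·(-1)^0 = -1.
Ram(-53599, -453747) = {3, 13, 41, ∞}; no ℚ_3-point on the conic.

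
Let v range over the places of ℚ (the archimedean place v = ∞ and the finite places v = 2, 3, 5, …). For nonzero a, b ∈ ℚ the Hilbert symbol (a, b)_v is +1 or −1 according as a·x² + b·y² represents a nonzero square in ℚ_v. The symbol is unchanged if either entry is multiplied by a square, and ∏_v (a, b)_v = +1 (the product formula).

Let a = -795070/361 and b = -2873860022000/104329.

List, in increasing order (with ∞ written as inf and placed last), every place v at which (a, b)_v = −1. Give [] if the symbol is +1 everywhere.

(a, b) ≡ (-430, -3885695) mod (ℚ^×)²; places V = {2, 5, 11, 17, 19, 31, 43, 53, ∞}.
(a,b)_5: α=1, u≡1; β=3, v≡1 (mod 5); (1|5)=+1, (1|5)=+1; sign (−1)^0·+1^3·+1^1 = +1.
(a,b)_∞: sgn(-430)=−, sgn(-3885695)=−, so -1.
(a,b)_2: α=1, β=4; u≡1, v≡1 (mod 8); ε(u)ε(v)=0·0, αω(v)=1·0, βω(u)=4·0; sum ≡ 0  ⇒  +1.
(a,b)_43: α=3, u≡7; β=3, v≡17 (mod 43); (7|43)=-1, (17|43)=+1; sign (−1)^1·-1^3·+1^3 = +1.
(a,b)_53: α=0, u≡7; β=1, v≡52 (mod 53); (7|53)=+1, (52|53)=+1; sign (−1)^0·+1^1·+1^0 = +1.
(a,b)_17: α=0, u≡5; β=-2, v≡11 (mod 17); (5|17)=-1, (11|17)=-1; sign (−1)^0·-1^-2·-1^0 = +1.
(a,b)_31: α=0, u≡4; β=1, v≡16 (mod 31); (4|31)=+1, (16|31)=+1; sign (−1)^0·+1^1·+1^0 = +1.
(a,b)_11: α=0, u≡6; β=1, v≡5 (mod 11); (6|11)=-1, (5|11)=+1; sign (−1)^0·-1^1·+1^0 = -1.
(a,b)_19: α=-2, u≡4; β=-2, v≡2 (mod 19); (4|19)=+1, (2|19)=-1; sign (−1)^0·+1^-2·-1^-2 = +1.
(-430, -3885695 / ℚ) ramifies at {11, ∞}: a division algebra.

[11, inf]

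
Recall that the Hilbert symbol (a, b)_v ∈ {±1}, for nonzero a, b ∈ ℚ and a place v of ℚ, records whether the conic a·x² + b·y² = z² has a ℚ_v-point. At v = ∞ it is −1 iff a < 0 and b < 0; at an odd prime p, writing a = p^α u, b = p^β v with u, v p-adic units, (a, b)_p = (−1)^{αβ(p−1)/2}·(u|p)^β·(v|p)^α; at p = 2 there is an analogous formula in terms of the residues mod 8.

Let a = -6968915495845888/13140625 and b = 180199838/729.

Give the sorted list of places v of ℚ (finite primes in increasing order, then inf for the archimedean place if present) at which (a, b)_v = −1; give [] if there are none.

[2, 7, 13, 19, 31, 41]

Mod squares: a ≡ -1558, b ≡ 107198. Check v ∈ {∞, 2, 3, 5, 7, 13, 19, 29, 31, 41}.
v=41: a=41^3·(≡13), b=41^2·(≡11) mod 41; (13|41)=-1, (11|41)=-1; (−1)^{3·2·20}·(-1)^2·(-1)^3 = -1.
v=2: v_2(a)=15, v_2(b)=1; units ≡ 5, 7 (mod 8); ε·ε+αω+βω = 0·1+15·0+1·1 ≡ 1  ⇒  (a,b)_2 = -1.
v=5: a=5^-6·(≡2), b=5^0·(≡2) mod 5; (2|5)=-1, (2|5)=-1; (−1)^{-6·0·2}·(-1)^0·(-1)^-6 = +1.
v=∞: -1558 < 0 and 107198 > 0  ⇒  (a,b)_∞ = +1.
v=31: a=31^2·(≡26), b=31^1·(≡21) mod 31; (26|31)=-1, (21|31)=-1; (−1)^{2·1·15}·(-1)^1·(-1)^2 = -1.
v=3: a=3^0·(≡2), b=3^-6·(≡2) mod 3; (2|3)=-1, (2|3)=-1; (−1)^{0·-6·1}·(-1)^-6·(-1)^0 = +1.
v=19: a=19^1·(≡18), b=19^1·(≡15) mod 19; (18|19)=-1, (15|19)=-1; (−1)^{1·1·9}·(-1)^1·(-1)^1 = -1.
v=29: a=29^-2·(≡17), b=29^0·(≡11) mod 29; (17|29)=-1, (11|29)=-1; (−1)^{-2·0·14}·(-1)^0·(-1)^-2 = +1.
v=13: a=13^2·(≡5), b=13^1·(≡3) mod 13; (5|13)=-1, (3|13)=+1; (−1)^{2·1·6}·(-1)^1·(+1)^2 = -1.
v=7: a=7^0·(≡3), b=7^1·(≡5) mod 7; (3|7)=-1, (5|7)=-1; (−1)^{0·1·3}·(-1)^1·(-1)^0 = -1.
(-1558, 107198 / ℚ) ramifies at {2, 7, 13, 19, 31, 41}: a division algebra.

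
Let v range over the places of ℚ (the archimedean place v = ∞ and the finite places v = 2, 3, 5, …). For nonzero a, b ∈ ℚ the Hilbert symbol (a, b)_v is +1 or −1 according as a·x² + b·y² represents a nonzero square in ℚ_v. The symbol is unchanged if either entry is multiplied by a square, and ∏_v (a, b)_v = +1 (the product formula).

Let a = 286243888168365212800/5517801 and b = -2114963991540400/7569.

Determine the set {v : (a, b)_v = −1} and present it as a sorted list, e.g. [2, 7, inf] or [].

[2, 13, 19, 31]

(a, b) ≡ (260338, -19) mod (ℚ^×)²; places V = {2, 3, 5, 7, 11, 13, 17, 19, 29, 31, ∞}.
(a,b)_3: α=-8, u≡1; β=-2, v≡2 (mod 3); (1|3)=+1, (2|3)=-1; sign (−1)^0·+1^-2·-1^-8 = +1.
(a,b)_∞: sgn(260338)=+, sgn(-19)=−, so +1.
(a,b)_2: α=7, β=4; u≡1, v≡5 (mod 8); ε(u)ε(v)=0·0, αω(v)=7·1, βω(u)=4·0; sum ≡ 1  ⇒  -1.
(a,b)_29: α=-2, u≡25; β=-2, v≡26 (mod 29); (25|29)=+1, (26|29)=-1; sign (−1)^0·+1^-2·-1^-2 = +1.
(a,b)_19: α=1, u≡8; β=1, v≡18 (mod 19); (8|19)=-1, (18|19)=-1; sign (−1)^1·-1^1·-1^1 = -1.
(a,b)_13: α=3, u≡8; β=2, v≡8 (mod 13); (8|13)=-1, (8|13)=-1; sign (−1)^0·-1^2·-1^3 = -1.
(a,b)_17: α=3, u≡7; β=2, v≡8 (mod 17); (7|17)=-1, (8|17)=+1; sign (−1)^0·-1^2·+1^3 = +1.
(a,b)_5: α=2, u≡2; β=2, v≡1 (mod 5); (2|5)=-1, (1|5)=+1; sign (−1)^0·-1^2·+1^2 = +1.
(a,b)_7: α=0, u≡4; β=2, v≡1 (mod 7); (4|7)=+1, (1|7)=+1; sign (−1)^0·+1^2·+1^0 = +1.
(a,b)_31: α=3, u≡9; β=2, v≡27 (mod 31); (9|31)=+1, (27|31)=-1; sign (−1)^0·+1^2·-1^3 = -1.
(a,b)_11: α=4, u≡3; β=2, v≡9 (mod 11); (3|11)=+1, (9|11)=+1; sign (−1)^0·+1^2·+1^4 = +1.
(260338, -19 / ℚ) ramifies at {2, 13, 19, 31}: a division algebra.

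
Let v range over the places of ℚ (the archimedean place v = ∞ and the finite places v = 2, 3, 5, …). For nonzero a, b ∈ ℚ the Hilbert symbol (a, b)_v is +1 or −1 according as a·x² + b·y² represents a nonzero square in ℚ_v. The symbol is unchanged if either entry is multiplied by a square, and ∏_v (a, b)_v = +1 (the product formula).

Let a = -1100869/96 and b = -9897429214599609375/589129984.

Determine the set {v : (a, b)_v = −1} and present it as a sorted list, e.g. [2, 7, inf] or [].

[7, inf]

Mod squares: a ≡ -7854, b ≡ -3927. Check v ∈ {∞, 2, 3, 5, 7, 11, 17, 29, 37, 41}.
v=29: a=29^2·(≡6), b=29^0·(≡21) mod 29; (6|29)=+1, (21|29)=-1; (−1)^{2·0·14}·(+1)^0·(-1)^2 = +1.
v=7: a=7^1·(≡6), b=7^3·(≡6) mod 7; (6|7)=-1, (6|7)=-1; (−1)^{1·3·3}·(-1)^3·(-1)^1 = -1.
v=37: a=37^0·(≡3), b=37^-2·(≡19) mod 37; (3|37)=+1, (19|37)=-1; (−1)^{0·-2·18}·(+1)^-2·(-1)^0 = +1.
v=3: a=3^-1·(≡1), b=3^7·(≡2) mod 3; (1|3)=+1, (2|3)=-1; (−1)^{-1·7·1}·(+1)^7·(-1)^-1 = +1.
v=∞: -7854 < 0 and -3927 < 0  ⇒  (a,b)_∞ = -1.
v=5: a=5^0·(≡1), b=5^12·(≡3) mod 5; (1|5)=+1, (3|5)=-1; (−1)^{0·12·2}·(+1)^12·(-1)^0 = +1.
v=2: v_2(a)=-5, v_2(b)=-8; units ≡ 1, 1 (mod 8); ε·ε+αω+βω = 0·0+-5·0+-8·0 ≡ 0  ⇒  (a,b)_2 = +1.
v=11: a=11^1·(≡4), b=11^1·(≡6) mod 11; (4|11)=+1, (6|11)=-1; (−1)^{1·1·5}·(+1)^1·(-1)^1 = +1.
v=17: a=17^1·(≡12), b=17^3·(≡7) mod 17; (12|17)=-1, (7|17)=-1; (−1)^{1·3·8}·(-1)^3·(-1)^1 = +1.
v=41: a=41^0·(≡25), b=41^-2·(≡18) mod 41; (25|41)=+1, (18|41)=+1; (−1)^{0·-2·20}·(+1)^-2·(+1)^0 = +1.
|Ram(-7854, -3927)| = 2, even; anisotropic at {7, ∞}.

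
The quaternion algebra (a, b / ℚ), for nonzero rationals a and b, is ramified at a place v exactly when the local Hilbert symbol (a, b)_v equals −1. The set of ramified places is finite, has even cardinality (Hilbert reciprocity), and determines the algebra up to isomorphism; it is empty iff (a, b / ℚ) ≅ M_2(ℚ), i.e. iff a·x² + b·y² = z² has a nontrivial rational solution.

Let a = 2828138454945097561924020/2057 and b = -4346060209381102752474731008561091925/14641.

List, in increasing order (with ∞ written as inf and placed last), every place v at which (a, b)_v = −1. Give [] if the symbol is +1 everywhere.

[5, 13, 19, 23, 31, 41]

(a, b) ≡ (482885, -8799133) mod (ℚ^×)²; places V = {2, 3, 5, 7, 11, 13, 17, 19, 23, 31, 41, 43, ∞}.
(a,b)_31: α=2, u≡23; β=3, v≡27 (mod 31); (23|31)=-1, (27|31)=-1; sign (−1)^0·-1^3·-1^2 = -1.
(a,b)_11: α=-2, u≡2; β=-4, v≡5 (mod 11); (2|11)=-1, (5|11)=+1; sign (−1)^0·-1^-4·+1^-2 = +1.
(a,b)_19: α=1, u≡3; β=2, v≡14 (mod 19); (3|19)=-1, (14|19)=-1; sign (−1)^0·-1^2·-1^1 = -1.
(a,b)_17: α=-1, u≡9; β=0, v≡13 (mod 17); (9|17)=+1, (13|17)=+1; sign (−1)^0·+1^0·+1^-1 = +1.
(a,b)_2: α=2, β=0; u≡5, v≡3 (mod 8); ε(u)ε(v)=0·1, αω(v)=2·1, βω(u)=0·1; sum ≡ 0  ⇒  +1.
(a,b)_5: α=1, u≡2; β=2, v≡3 (mod 5); (2|5)=-1, (3|5)=-1; sign (−1)^0·-1^2·-1^1 = -1.
(a,b)_13: α=1, u≡10; β=2, v≡11 (mod 13); (10|13)=+1, (11|13)=-1; sign (−1)^0·+1^2·-1^1 = -1.
(a,b)_3: α=8, u≡2; β=18, v≡2 (mod 3); (2|3)=-1, (2|3)=-1; sign (−1)^0·-1^18·-1^8 = +1.
(a,b)_41: α=2, u≡29; β=3, v≡30 (mod 41); (29|41)=-1, (30|41)=-1; sign (−1)^0·-1^3·-1^2 = -1.
(a,b)_∞: sgn(482885)=+, sgn(-8799133)=−, so +1.
(a,b)_43: α=2, u≡36; β=3, v≡4 (mod 43); (36|43)=+1, (4|43)=+1; sign (−1)^0·+1^3·+1^2 = +1.
(a,b)_7: α=4, u≡1; β=1, v≡5 (mod 7); (1|7)=+1, (5|7)=-1; sign (−1)^0·+1^1·-1^4 = +1.
(a,b)_23: α=3, u≡15; β=5, v≡19 (mod 23); (15|23)=-1, (19|23)=-1; sign (−1)^1·-1^5·-1^3 = -1.
Ram(482885, -8799133) = {5, 13, 19, 23, 31, 41}; no ℚ_5-point on the conic.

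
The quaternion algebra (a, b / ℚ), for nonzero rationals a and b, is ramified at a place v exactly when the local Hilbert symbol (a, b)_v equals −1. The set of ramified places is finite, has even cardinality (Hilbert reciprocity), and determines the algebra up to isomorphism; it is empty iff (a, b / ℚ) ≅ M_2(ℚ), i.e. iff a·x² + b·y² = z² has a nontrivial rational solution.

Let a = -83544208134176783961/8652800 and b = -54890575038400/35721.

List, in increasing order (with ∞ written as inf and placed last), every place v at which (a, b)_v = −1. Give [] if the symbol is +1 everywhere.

(a, b) ≡ (-430882, -391) mod (ℚ^×)²; places V = {2, 3, 5, 7, 11, 13, 17, 19, 23, 29, ∞}.
(a,b)_19: α=7, u≡13; β=2, v≡13 (mod 19); (13|19)=-1, (13|19)=-1; sign (−1)^0·-1^2·-1^7 = -1.
(a,b)_∞: sgn(-430882)=−, sgn(-391)=−, so -1.
(a,b)_29: α=3, u≡14; β=2, v≡15 (mod 29); (14|29)=-1, (15|29)=-1; sign (−1)^0·-1^2·-1^3 = -1.
(a,b)_11: α=2, u≡7; β=0, v≡5 (mod 11); (7|11)=-1, (5|11)=+1; sign (−1)^0·-1^0·+1^2 = +1.
(a,b)_7: α=0, u≡6; β=-2, v≡4 (mod 7); (6|7)=-1, (4|7)=+1; sign (−1)^0·-1^-2·+1^0 = +1.
(a,b)_17: α=1, u≡15; β=3, v≡6 (mod 17); (15|17)=+1, (6|17)=-1; sign (−1)^0·+1^3·-1^1 = -1.
(a,b)_13: α=-2, u≡12; β=0, v≡12 (mod 13); (12|13)=+1, (12|13)=+1; sign (−1)^0·+1^0·+1^-2 = +1.
(a,b)_5: α=-2, u≡2; β=2, v≡4 (mod 5); (2|5)=-1, (4|5)=+1; sign (−1)^0·-1^2·+1^-2 = +1.
(a,b)_2: α=-11, β=6; u≡7, v≡1 (mod 8); ε(u)ε(v)=1·0, αω(v)=-11·0, βω(u)=6·0; sum ≡ 0  ⇒  +1.
(a,b)_23: α=1, u≡11; β=1, v≡1 (mod 23); (11|23)=-1, (1|23)=+1; sign (−1)^1·-1^1·+1^1 = +1.
(a,b)_3: α=4, u≡2; β=-6, v≡2 (mod 3); (2|3)=-1, (2|3)=-1; sign (−1)^0·-1^-6·-1^4 = +1.
Ram(-430882, -391) = {17, 19, 29, ∞}; no ℚ_17-point on the conic.

[17, 19, 29, inf]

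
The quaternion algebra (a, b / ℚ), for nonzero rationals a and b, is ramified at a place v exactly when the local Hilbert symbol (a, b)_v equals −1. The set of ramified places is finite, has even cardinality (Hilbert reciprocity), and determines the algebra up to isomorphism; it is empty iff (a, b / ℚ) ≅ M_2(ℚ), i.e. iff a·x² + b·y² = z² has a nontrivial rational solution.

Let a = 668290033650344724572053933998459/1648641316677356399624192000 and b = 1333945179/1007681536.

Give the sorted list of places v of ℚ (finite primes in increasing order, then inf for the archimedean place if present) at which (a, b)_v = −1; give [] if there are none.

Mod squares: a ≡ 627095, b ≡ 19. Check v ∈ {∞, 2, 3, 5, 7, 17, 19, 23, 31, 41, 53}.
v=31: a=31^-4·(≡12), b=31^-2·(≡20) mod 31; (12|31)=-1, (20|31)=+1; (−1)^{-4·-2·15}·(-1)^-2·(+1)^-4 = +1.
v=23: a=23^5·(≡20), b=23^0·(≡5) mod 23; (20|23)=-1, (5|23)=-1; (−1)^{5·0·11}·(-1)^0·(-1)^5 = -1.
v=∞: 627095 > 0 and 19 > 0  ⇒  (a,b)_∞ = +1.
v=5: a=5^-3·(≡4), b=5^0·(≡4) mod 5; (4|5)=+1, (4|5)=+1; (−1)^{-3·0·2}·(+1)^0·(+1)^-3 = +1.
v=53: a=53^-2·(≡6), b=53^0·(≡41) mod 53; (6|53)=+1, (41|53)=-1; (−1)^{-2·0·26}·(+1)^0·(-1)^-2 = +1.
v=17: a=17^-2·(≡1), b=17^0·(≡1) mod 17; (1|17)=+1, (1|17)=+1; (−1)^{-2·0·8}·(+1)^0·(+1)^-2 = +1.
v=3: a=3^4·(≡2), b=3^4·(≡1) mod 3; (2|3)=-1, (1|3)=+1; (−1)^{4·4·1}·(-1)^4·(+1)^4 = +1.
v=7: a=7^13·(≡5), b=7^4·(≡3) mod 7; (5|7)=-1, (3|7)=-1; (−1)^{13·4·3}·(-1)^4·(-1)^13 = -1.
v=2: v_2(a)=-44, v_2(b)=-20; units ≡ 7, 3 (mod 8); ε·ε+αω+βω = 1·1+-44·1+-20·0 ≡ 1  ⇒  (a,b)_2 = -1.
v=19: a=19^9·(≡3), b=19^3·(≡9) mod 19; (3|19)=-1, (9|19)=+1; (−1)^{9·3·9}·(-1)^3·(+1)^9 = +1.
v=41: a=41^1·(≡2), b=41^0·(≡12) mod 41; (2|41)=+1, (12|41)=-1; (−1)^{1·0·20}·(+1)^0·(-1)^1 = -1.
|Ram(627095, 19)| = 4, even; anisotropic at {2, 7, 23, 41}.

[2, 7, 23, 41]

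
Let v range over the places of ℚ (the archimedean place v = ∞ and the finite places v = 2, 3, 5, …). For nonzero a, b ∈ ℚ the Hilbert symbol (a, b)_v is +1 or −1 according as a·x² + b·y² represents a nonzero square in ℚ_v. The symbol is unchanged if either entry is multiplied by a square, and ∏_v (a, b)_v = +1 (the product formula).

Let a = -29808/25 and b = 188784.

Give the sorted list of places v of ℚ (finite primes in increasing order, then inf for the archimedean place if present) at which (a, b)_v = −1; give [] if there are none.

(a, b) ≡ (-23, 1311) mod (ℚ^×)²; places V = {2, 3, 5, 19, 23, ∞}.
(a,b)_19: α=0, u≡10; β=1, v≡18 (mod 19); (10|19)=-1, (18|19)=-1; sign (−1)^0·-1^1·-1^0 = -1.
(a,b)_23: α=1, u≡19; β=1, v≡20 (mod 23); (19|23)=-1, (20|23)=-1; sign (−1)^1·-1^1·-1^1 = -1.
(a,b)_3: α=4, u≡1; β=3, v≡2 (mod 3); (1|3)=+1, (2|3)=-1; sign (−1)^0·+1^3·-1^4 = +1.
(a,b)_5: α=-2, u≡2; β=0, v≡4 (mod 5); (2|5)=-1, (4|5)=+1; sign (−1)^0·-1^0·+1^-2 = +1.
(a,b)_∞: sgn(-23)=−, sgn(1311)=+, so +1.
(a,b)_2: α=4, β=4; u≡1, v≡7 (mod 8); ε(u)ε(v)=0·1, αω(v)=4·0, βω(u)=4·0; sum ≡ 0  ⇒  +1.
Ram(-23, 1311) = {19, 23}; no ℚ_19-point on the conic.

[19, 23]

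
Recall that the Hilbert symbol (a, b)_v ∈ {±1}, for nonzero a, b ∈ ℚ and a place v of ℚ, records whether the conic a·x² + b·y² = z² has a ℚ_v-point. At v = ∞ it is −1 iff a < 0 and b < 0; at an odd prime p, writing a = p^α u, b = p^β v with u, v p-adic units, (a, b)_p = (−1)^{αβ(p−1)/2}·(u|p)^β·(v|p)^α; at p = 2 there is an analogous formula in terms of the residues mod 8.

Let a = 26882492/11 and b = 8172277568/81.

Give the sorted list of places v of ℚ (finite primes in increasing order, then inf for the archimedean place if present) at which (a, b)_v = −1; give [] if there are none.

[19, 23]

Mod squares: a ≡ 437437, b ≡ 2093. Check v ∈ {∞, 2, 3, 7, 11, 13, 19, 23}.
v=7: a=7^1·(≡4), b=7^1·(≡5) mod 7; (4|7)=+1, (5|7)=-1; (−1)^{1·1·3}·(+1)^1·(-1)^1 = +1.
v=3: a=3^0·(≡1), b=3^-4·(≡2) mod 3; (1|3)=+1, (2|3)=-1; (−1)^{0·-4·1}·(+1)^-4·(-1)^0 = +1.
v=∞: 437437 > 0 and 2093 > 0  ⇒  (a,b)_∞ = +1.
v=11: a=11^-1·(≡10), b=11^0·(≡1) mod 11; (10|11)=-1, (1|11)=+1; (−1)^{-1·0·5}·(-1)^0·(+1)^-1 = +1.
v=2: v_2(a)=2, v_2(b)=6; units ≡ 5, 5 (mod 8); ε·ε+αω+βω = 0·0+2·1+6·1 ≡ 0  ⇒  (a,b)_2 = +1.
v=13: a=13^3·(≡5), b=13^3·(≡5) mod 13; (5|13)=-1, (5|13)=-1; (−1)^{3·3·6}·(-1)^3·(-1)^3 = +1.
v=23: a=23^1·(≡20), b=23^1·(≡15) mod 23; (20|23)=-1, (15|23)=-1; (−1)^{1·1·11}·(-1)^1·(-1)^1 = -1.
v=19: a=19^1·(≡3), b=19^2·(≡3) mod 19; (3|19)=-1, (3|19)=-1; (−1)^{1·2·9}·(-1)^2·(-1)^1 = -1.
Ram(437437, 2093) = {19, 23}; no ℚ_19-point on the conic.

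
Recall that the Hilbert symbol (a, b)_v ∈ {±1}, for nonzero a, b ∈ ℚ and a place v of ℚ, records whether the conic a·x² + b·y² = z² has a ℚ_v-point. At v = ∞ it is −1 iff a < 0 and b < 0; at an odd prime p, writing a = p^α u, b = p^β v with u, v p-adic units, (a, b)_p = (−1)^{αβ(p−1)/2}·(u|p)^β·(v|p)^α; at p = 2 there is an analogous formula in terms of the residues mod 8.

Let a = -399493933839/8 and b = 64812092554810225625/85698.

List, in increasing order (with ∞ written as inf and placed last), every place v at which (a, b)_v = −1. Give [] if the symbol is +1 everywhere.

[13, 17]

Mod squares: a ≡ -15022, b ≡ 36518482. Check v ∈ {∞, 2, 3, 5, 7, 11, 13, 17, 23, 29, 31, 37}.
v=7: a=7^1·(≡5), b=7^1·(≡2) mod 7; (5|7)=-1, (2|7)=+1; (−1)^{1·1·3}·(-1)^1·(+1)^1 = +1.
v=3: a=3^2·(≡2), b=3^-4·(≡1) mod 3; (2|3)=-1, (1|3)=+1; (−1)^{2·-4·1}·(-1)^-4·(+1)^2 = +1.
v=2: v_2(a)=-3, v_2(b)=-1; units ≡ 1, 1 (mod 8); ε·ε+αω+βω = 0·0+-3·0+-1·0 ≡ 0  ⇒  (a,b)_2 = +1.
v=31: a=31^0·(≡21), b=31^2·(≡27) mod 31; (21|31)=-1, (27|31)=-1; (−1)^{0·2·15}·(-1)^2·(-1)^0 = +1.
v=∞: -15022 < 0 and 36518482 > 0  ⇒  (a,b)_∞ = +1.
v=11: a=11^2·(≡5), b=11^3·(≡2) mod 11; (5|11)=+1, (2|11)=-1; (−1)^{2·3·5}·(+1)^3·(-1)^2 = +1.
v=13: a=13^2·(≡8), b=13^3·(≡12) mod 13; (8|13)=-1, (12|13)=+1; (−1)^{2·3·6}·(-1)^3·(+1)^2 = -1.
v=17: a=17^2·(≡6), b=17^3·(≡1) mod 17; (6|17)=-1, (1|17)=+1; (−1)^{2·3·8}·(-1)^3·(+1)^2 = -1.
v=37: a=37^1·(≡1), b=37^1·(≡12) mod 37; (1|37)=+1, (12|37)=+1; (−1)^{1·1·18}·(+1)^1·(+1)^1 = +1.
v=23: a=23^0·(≡5), b=23^-2·(≡9) mod 23; (5|23)=-1, (9|23)=+1; (−1)^{0·-2·11}·(-1)^-2·(+1)^0 = +1.
v=5: a=5^0·(≡2), b=5^4·(≡2) mod 5; (2|5)=-1, (2|5)=-1; (−1)^{0·4·2}·(-1)^4·(-1)^0 = +1.
v=29: a=29^1·(≡20), b=29^1·(≡7) mod 29; (20|29)=+1, (7|29)=+1; (−1)^{1·1·14}·(+1)^1·(+1)^1 = +1.
Ram(-15022, 36518482) = {13, 17}; no ℚ_13-point on the conic.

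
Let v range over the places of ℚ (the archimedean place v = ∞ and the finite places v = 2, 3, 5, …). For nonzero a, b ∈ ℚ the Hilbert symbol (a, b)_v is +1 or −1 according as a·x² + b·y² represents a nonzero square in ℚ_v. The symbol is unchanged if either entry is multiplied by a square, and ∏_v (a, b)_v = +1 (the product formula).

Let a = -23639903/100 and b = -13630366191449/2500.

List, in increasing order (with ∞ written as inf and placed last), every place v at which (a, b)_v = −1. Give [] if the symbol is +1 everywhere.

[41, inf]

(a, b) ≡ (-287, -41) mod (ℚ^×)²; places V = {2, 5, 7, 41, ∞}.
(a,b)_41: α=3, u≡6; β=5, v≡20 (mod 41); (6|41)=-1, (20|41)=+1; sign (−1)^0·-1^5·+1^3 = -1.
(a,b)_5: α=-2, u≡3; β=-4, v≡4 (mod 5); (3|5)=-1, (4|5)=+1; sign (−1)^0·-1^-4·+1^-2 = +1.
(a,b)_∞: sgn(-287)=−, sgn(-41)=−, so -1.
(a,b)_7: α=3, u≡4; β=6, v≡1 (mod 7); (4|7)=+1, (1|7)=+1; sign (−1)^0·+1^6·+1^3 = +1.
(a,b)_2: α=-2, β=-2; u≡1, v≡7 (mod 8); ε(u)ε(v)=0·1, αω(v)=-2·0, βω(u)=-2·0; sum ≡ 0  ⇒  +1.
|Ram(-287, -41)| = 2, even; anisotropic at {41, ∞}.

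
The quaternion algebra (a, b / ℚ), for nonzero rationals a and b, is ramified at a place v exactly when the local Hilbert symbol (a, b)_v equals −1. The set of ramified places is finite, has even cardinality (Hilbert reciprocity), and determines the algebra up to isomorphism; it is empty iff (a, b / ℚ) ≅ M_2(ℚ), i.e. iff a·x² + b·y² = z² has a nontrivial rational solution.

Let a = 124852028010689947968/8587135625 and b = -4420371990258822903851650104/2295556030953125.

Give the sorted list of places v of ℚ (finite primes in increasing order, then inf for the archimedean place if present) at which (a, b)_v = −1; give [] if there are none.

(a, b) ≡ (4301, -6047206) mod (ℚ^×)²; places V = {2, 3, 5, 7, 11, 13, 17, 19, 23, 29, 31, 37, ∞}.
(a,b)_19: α=4, u≡16; β=5, v≡14 (mod 19); (16|19)=+1, (14|19)=-1; sign (−1)^0·+1^5·-1^4 = +1.
(a,b)_7: α=2, u≡6; β=2, v≡5 (mod 7); (6|7)=-1, (5|7)=-1; sign (−1)^0·-1^2·-1^2 = +1.
(a,b)_3: α=10, u≡2; β=16, v≡2 (mod 3); (2|3)=-1, (2|3)=-1; sign (−1)^0·-1^16·-1^10 = +1.
(a,b)_29: α=-2, u≡20; β=-2, v≡27 (mod 29); (20|29)=+1, (27|29)=-1; sign (−1)^0·+1^-2·-1^-2 = +1.
(a,b)_2: α=6, β=3; u≡5, v≡5 (mod 8); ε(u)ε(v)=0·0, αω(v)=6·1, βω(u)=3·1; sum ≡ 1  ⇒  -1.
(a,b)_23: α=1, u≡2; β=1, v≡15 (mod 23); (2|23)=+1, (15|23)=-1; sign (−1)^1·+1^1·-1^1 = +1.
(a,b)_37: α=0, u≡27; β=-1, v≡36 (mod 37); (27|37)=+1, (36|37)=+1; sign (−1)^0·+1^-1·+1^0 = +1.
(a,b)_∞: sgn(4301)=+, sgn(-6047206)=−, so +1.
(a,b)_11: α=3, u≡8; β=5, v≡1 (mod 11); (8|11)=-1, (1|11)=+1; sign (−1)^1·-1^5·+1^3 = +1.
(a,b)_31: α=-2, u≡21; β=-2, v≡3 (mod 31); (21|31)=-1, (3|31)=-1; sign (−1)^0·-1^-2·-1^-2 = +1.
(a,b)_13: α=2, u≡11; β=4, v≡1 (mod 13); (11|13)=-1, (1|13)=+1; sign (−1)^0·-1^4·+1^2 = +1.
(a,b)_17: α=-1, u≡16; β=-3, v≡5 (mod 17); (16|17)=+1, (5|17)=-1; sign (−1)^0·+1^-3·-1^-1 = -1.
(a,b)_5: α=-4, u≡4; β=-6, v≡1 (mod 5); (4|5)=+1, (1|5)=+1; sign (−1)^0·+1^-6·+1^-4 = +1.
Ram(4301, -6047206) = {2, 17}; no ℚ_2-point on the conic.

[2, 17]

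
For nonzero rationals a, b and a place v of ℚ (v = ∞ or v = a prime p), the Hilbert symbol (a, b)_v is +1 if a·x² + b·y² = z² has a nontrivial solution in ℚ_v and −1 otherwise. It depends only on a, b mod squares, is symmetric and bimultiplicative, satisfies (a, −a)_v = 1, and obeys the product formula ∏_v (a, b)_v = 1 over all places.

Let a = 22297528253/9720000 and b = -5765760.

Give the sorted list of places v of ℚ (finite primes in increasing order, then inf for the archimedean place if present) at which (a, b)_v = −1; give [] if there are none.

(a, b) ≡ (231, -10010) mod (ℚ^×)²; places V = {2, 3, 5, 7, 11, 13, 17, ∞}.
(a,b)_11: α=3, u≡6; β=1, v≡1 (mod 11); (6|11)=-1, (1|11)=+1; sign (−1)^1·-1^1·+1^3 = +1.
(a,b)_2: α=-6, β=7; u≡7, v≡3 (mod 8); ε(u)ε(v)=1·1, αω(v)=-6·1, βω(u)=7·0; sum ≡ 1  ⇒  -1.
(a,b)_∞: sgn(231)=+, sgn(-10010)=−, so +1.
(a,b)_3: α=-5, u≡2; β=2, v≡1 (mod 3); (2|3)=-1, (1|3)=+1; sign (−1)^0·-1^2·+1^-5 = +1.
(a,b)_13: α=2, u≡9; β=1, v≡1 (mod 13); (9|13)=+1, (1|13)=+1; sign (−1)^0·+1^1·+1^2 = +1.
(a,b)_5: α=-4, u≡4; β=1, v≡3 (mod 5); (4|5)=+1, (3|5)=-1; sign (−1)^0·+1^1·-1^-4 = +1.
(a,b)_7: α=3, u≡3; β=1, v≡3 (mod 7); (3|7)=-1, (3|7)=-1; sign (−1)^1·-1^1·-1^3 = -1.
(a,b)_17: α=2, u≡3; β=0, v≡11 (mod 17); (3|17)=-1, (11|17)=-1; sign (−1)^0·-1^0·-1^2 = +1.
Ram(231, -10010) = {2, 7}; no ℚ_2-point on the conic.

[2, 7]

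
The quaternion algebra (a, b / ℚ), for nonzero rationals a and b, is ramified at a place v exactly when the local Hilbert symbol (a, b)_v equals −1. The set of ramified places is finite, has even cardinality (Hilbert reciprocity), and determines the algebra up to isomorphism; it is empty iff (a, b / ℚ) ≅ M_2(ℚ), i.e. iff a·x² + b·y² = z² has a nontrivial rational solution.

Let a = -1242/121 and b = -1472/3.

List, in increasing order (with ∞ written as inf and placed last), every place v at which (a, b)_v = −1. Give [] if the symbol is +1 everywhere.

Mod squares: a ≡ -138, b ≡ -69. Check v ∈ {∞, 2, 3, 11, 23}.
v=2: v_2(a)=1, v_2(b)=6; units ≡ 3, 3 (mod 8); ε·ε+αω+βω = 1·1+1·1+6·1 ≡ 0  ⇒  (a,b)_2 = +1.
v=23: a=23^1·(≡14), b=23^1·(≡17) mod 23; (14|23)=-1, (17|23)=-1; (−1)^{1·1·11}·(-1)^1·(-1)^1 = -1.
v=∞: -138 < 0 and -69 < 0  ⇒  (a,b)_∞ = -1.
v=3: a=3^3·(≡2), b=3^-1·(≡1) mod 3; (2|3)=-1, (1|3)=+1; (−1)^{3·-1·1}·(-1)^-1·(+1)^3 = +1.
v=11: a=11^-2·(≡1), b=11^0·(≡8) mod 11; (1|11)=+1, (8|11)=-1; (−1)^{-2·0·5}·(+1)^0·(-1)^-2 = +1.
(-138, -69 / ℚ) ramifies at {23, ∞}: a division algebra.

[23, inf]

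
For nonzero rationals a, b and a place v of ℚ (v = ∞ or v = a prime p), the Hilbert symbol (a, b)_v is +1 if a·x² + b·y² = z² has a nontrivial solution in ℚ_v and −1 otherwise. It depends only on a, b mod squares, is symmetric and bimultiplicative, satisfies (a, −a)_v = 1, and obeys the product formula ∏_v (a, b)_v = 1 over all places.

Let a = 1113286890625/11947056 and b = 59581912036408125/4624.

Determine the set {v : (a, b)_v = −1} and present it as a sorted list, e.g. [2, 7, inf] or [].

(a, b) ≡ (88179, 1653) mod (ℚ^×)²; places V = {2, 3, 5, 7, 11, 13, 17, 19, 29, ∞}.
(a,b)_29: α=2, u≡19; β=3, v≡24 (mod 29); (19|29)=-1, (24|29)=+1; sign (−1)^0·-1^3·+1^2 = -1.
(a,b)_3: α=-1, u≡2; β=1, v≡2 (mod 3); (2|3)=-1, (2|3)=-1; sign (−1)^1·-1^1·-1^-1 = -1.
(a,b)_7: α=3, u≡1; β=4, v≡4 (mod 7); (1|7)=+1, (4|7)=+1; sign (−1)^0·+1^4·+1^3 = +1.
(a,b)_∞: sgn(88179)=+, sgn(1653)=+, so +1.
(a,b)_2: α=-4, β=-4; u≡3, v≡5 (mod 8); ε(u)ε(v)=1·0, αω(v)=-4·1, βω(u)=-4·1; sum ≡ 0  ⇒  +1.
(a,b)_19: α=1, u≡7; β=1, v≡16 (mod 19); (7|19)=+1, (16|19)=+1; sign (−1)^1·+1^1·+1^1 = -1.
(a,b)_11: α=-4, u≡4; β=0, v≡3 (mod 11); (4|11)=+1, (3|11)=+1; sign (−1)^0·+1^0·+1^-4 = +1.
(a,b)_5: α=6, u≡1; β=4, v≡2 (mod 5); (1|5)=+1, (2|5)=-1; sign (−1)^0·+1^4·-1^6 = +1.
(a,b)_13: α=1, u≡4; β=4, v≡5 (mod 13); (4|13)=+1, (5|13)=-1; sign (−1)^0·+1^4·-1^1 = -1.
(a,b)_17: α=-1, u≡15; β=-2, v≡2 (mod 17); (15|17)=+1, (2|17)=+1; sign (−1)^0·+1^-2·+1^-1 = +1.
Ram(88179, 1653) = {3, 13, 19, 29}; no ℚ_3-point on the conic.

[3, 13, 19, 29]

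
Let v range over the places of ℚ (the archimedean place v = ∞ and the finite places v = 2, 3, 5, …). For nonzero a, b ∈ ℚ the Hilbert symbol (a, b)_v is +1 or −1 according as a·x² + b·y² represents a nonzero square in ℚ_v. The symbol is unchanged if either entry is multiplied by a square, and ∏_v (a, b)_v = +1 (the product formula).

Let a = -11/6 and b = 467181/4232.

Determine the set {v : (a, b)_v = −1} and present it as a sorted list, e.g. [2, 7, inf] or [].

(a, b) ≡ (-66, 858) mod (ℚ^×)²; places V = {2, 3, 11, 13, 23, ∞}.
(a,b)_∞: sgn(-66)=−, sgn(858)=+, so +1.
(a,b)_23: α=0, u≡2; β=-2, v≡15 (mod 23); (2|23)=+1, (15|23)=-1; sign (−1)^0·+1^-2·-1^0 = +1.
(a,b)_2: α=-1, β=-3; u≡7, v≡5 (mod 8); ε(u)ε(v)=1·0, αω(v)=-1·1, βω(u)=-3·0; sum ≡ 1  ⇒  -1.
(a,b)_3: α=-1, u≡2; β=3, v≡1 (mod 3); (2|3)=-1, (1|3)=+1; sign (−1)^1·-1^3·+1^-1 = +1.
(a,b)_13: α=0, u≡9; β=1, v≡10 (mod 13); (9|13)=+1, (10|13)=+1; sign (−1)^0·+1^1·+1^0 = +1.
(a,b)_11: α=1, u≡9; β=3, v≡4 (mod 11); (9|11)=+1, (4|11)=+1; sign (−1)^1·+1^3·+1^1 = -1.
Ram(-66, 858) = {2, 11}; no ℚ_2-point on the conic.

[2, 11]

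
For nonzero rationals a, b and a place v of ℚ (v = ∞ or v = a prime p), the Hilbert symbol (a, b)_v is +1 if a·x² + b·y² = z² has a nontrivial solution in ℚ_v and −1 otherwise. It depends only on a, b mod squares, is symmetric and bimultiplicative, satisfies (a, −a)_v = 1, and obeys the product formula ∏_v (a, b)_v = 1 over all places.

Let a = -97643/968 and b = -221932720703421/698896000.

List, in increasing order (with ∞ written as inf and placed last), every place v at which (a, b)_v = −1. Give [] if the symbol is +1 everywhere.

Mod squares: a ≡ -195286, b ≡ -80290. Check v ∈ {∞, 2, 3, 5, 7, 11, 13, 19, 29, 31, 37}.
v=37: a=37^1·(≡35), b=37^1·(≡32) mod 37; (35|37)=-1, (32|37)=-1; (−1)^{1·1·18}·(-1)^1·(-1)^1 = +1.
v=11: a=11^-2·(≡6), b=11^-2·(≡2) mod 11; (6|11)=-1, (2|11)=-1; (−1)^{-2·-2·5}·(-1)^-2·(-1)^-2 = +1.
v=2: v_2(a)=-3, v_2(b)=-7; units ≡ 5, 7 (mod 8); ε·ε+αω+βω = 0·1+-3·0+-7·1 ≡ 1  ⇒  (a,b)_2 = -1.
v=29: a=29^1·(≡5), b=29^2·(≡17) mod 29; (5|29)=+1, (17|29)=-1; (−1)^{1·2·14}·(+1)^2·(-1)^1 = -1.
v=19: a=19^0·(≡2), b=19^-2·(≡9) mod 19; (2|19)=-1, (9|19)=+1; (−1)^{0·-2·9}·(-1)^-2·(+1)^0 = +1.
v=13: a=13^1·(≡7), b=13^2·(≡11) mod 13; (7|13)=-1, (11|13)=-1; (−1)^{1·2·6}·(-1)^2·(-1)^1 = -1.
v=3: a=3^0·(≡2), b=3^4·(≡2) mod 3; (2|3)=-1, (2|3)=-1; (−1)^{0·4·1}·(-1)^4·(-1)^0 = +1.
v=5: a=5^0·(≡4), b=5^-3·(≡3) mod 5; (4|5)=+1, (3|5)=-1; (−1)^{0·-3·2}·(+1)^-3·(-1)^0 = +1.
v=7: a=7^1·(≡1), b=7^5·(≡5) mod 7; (1|7)=+1, (5|7)=-1; (−1)^{1·5·3}·(+1)^5·(-1)^1 = +1.
v=31: a=31^0·(≡1), b=31^1·(≡9) mod 31; (1|31)=+1, (9|31)=+1; (−1)^{0·1·15}·(+1)^1·(+1)^0 = +1.
v=∞: -195286 < 0 and -80290 < 0  ⇒  (a,b)_∞ = -1.
(-195286, -80290 / ℚ) ramifies at {2, 13, 29, ∞}: a division algebra.

[2, 13, 29, inf]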